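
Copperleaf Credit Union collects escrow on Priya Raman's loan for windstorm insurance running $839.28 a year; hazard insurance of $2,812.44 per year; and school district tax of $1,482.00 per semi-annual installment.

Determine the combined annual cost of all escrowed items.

Windstorm insurance: $839.28 per year
Hazard insurance: $2,812.44 per year
School district tax: $1,482.00 × 2 = $2,964.00 per year
Total per year = $6,615.72

$6,615.72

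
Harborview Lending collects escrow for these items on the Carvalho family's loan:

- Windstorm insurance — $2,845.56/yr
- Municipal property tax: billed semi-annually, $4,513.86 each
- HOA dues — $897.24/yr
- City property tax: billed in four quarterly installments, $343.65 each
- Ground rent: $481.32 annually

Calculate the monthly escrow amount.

Windstorm insurance: $2,845.56 annually
Municipal property tax: $4,513.86 × 2 = $9,027.72 annually
HOA dues: $897.24 annually
City property tax: $343.65 × 4 = $1,374.60 annually
Ground rent: $481.32 annually
Total annual escrow = $14,626.44
Base monthly escrow = $14,626.44 ÷ 12 = $1,218.87

$1,218.87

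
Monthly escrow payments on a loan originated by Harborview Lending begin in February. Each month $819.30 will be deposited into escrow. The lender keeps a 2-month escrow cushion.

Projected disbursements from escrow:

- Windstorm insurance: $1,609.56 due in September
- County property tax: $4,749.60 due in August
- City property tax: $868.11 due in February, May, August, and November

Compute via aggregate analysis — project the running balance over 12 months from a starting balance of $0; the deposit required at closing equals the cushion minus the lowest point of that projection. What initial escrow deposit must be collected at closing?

Cushion = 2 × $819.30 = $1,638.60
Trial balance (start $0, +$819.30 each month, − disbursements):
  Feb: +$819.30 − $868.11 → -$48.81
  Mar: +$819.30 → $770.49
  Apr: +$819.30 → $1,589.79
  May: +$819.30 − $868.11 → $1,540.98
  Jun: +$819.30 → $2,360.28
  Jul: +$819.30 → $3,179.58
  Aug: +$819.30 − $5,617.71 → -$1,618.83
  Sep: +$819.30 − $1,609.56 → -$2,409.09
  Oct: +$819.30 → -$1,589.79
  Nov: +$819.30 − $868.11 → -$1,638.60
  Dec: +$819.30 → -$819.30
  Jan: +$819.30 → $0.00
Lowest trial balance = -$2,409.09 (Sep)
Initial deposit = cushion − low point = $1,638.60 − (-$2,409.09) = $4,047.69

$4,047.69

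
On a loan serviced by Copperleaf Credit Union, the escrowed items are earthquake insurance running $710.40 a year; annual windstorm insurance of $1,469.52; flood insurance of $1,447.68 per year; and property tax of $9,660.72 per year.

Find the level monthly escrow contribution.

Earthquake insurance = $710.40/yr
Windstorm insurance = $1,469.52/yr
Flood insurance = $1,447.68/yr
Property tax = $9,660.72/yr
Yearly total = $13,288.32
Base monthly escrow = $13,288.32 / 12 = $1,107.36

$1,107.36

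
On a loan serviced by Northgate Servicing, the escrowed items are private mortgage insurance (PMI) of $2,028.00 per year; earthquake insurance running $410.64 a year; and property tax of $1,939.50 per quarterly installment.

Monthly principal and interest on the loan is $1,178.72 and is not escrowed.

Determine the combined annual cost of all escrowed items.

$10,196.64

Private mortgage insurance (PMI): $2,028.00 annually
Earthquake insurance: $410.64 annually
Property tax: $1,939.50 × 4 = $7,758.00 annually
Total annual escrow = $10,196.64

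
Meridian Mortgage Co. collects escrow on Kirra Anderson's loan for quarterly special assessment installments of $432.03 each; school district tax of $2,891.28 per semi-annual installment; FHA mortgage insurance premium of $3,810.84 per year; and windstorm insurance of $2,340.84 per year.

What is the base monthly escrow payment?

$1,138.53

Special assessment — $432.03 × 4 = $1,728.12 annually
School district tax — $2,891.28 × 2 = $5,782.56 annually
FHA mortgage insurance premium — $3,810.84 annually
Windstorm insurance — $2,340.84 annually
Yearly total = $13,662.36
Base monthly escrow = $13,662.36 / 12 = $1,138.53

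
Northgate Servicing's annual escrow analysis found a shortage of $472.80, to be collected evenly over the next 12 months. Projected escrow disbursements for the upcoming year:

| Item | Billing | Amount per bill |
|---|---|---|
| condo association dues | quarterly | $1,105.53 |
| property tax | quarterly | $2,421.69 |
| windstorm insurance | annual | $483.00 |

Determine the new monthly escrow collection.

$1,255.39

Condo association dues = $1,105.53 × 4 = $4,422.12 per year
Property tax = $2,421.69 × 4 = $9,686.76 per year
Windstorm insurance = $483.00 per year
Annual escrow total = $4,422.12 + $9,686.76 + $483.00 = $14,591.88
Per month = $14,591.88 ÷ 12 = $1,215.99
Monthly shortage recovery: $472.80 / 12 = $39.40
New monthly escrow = $1,215.99 + $39.40 = $1,255.39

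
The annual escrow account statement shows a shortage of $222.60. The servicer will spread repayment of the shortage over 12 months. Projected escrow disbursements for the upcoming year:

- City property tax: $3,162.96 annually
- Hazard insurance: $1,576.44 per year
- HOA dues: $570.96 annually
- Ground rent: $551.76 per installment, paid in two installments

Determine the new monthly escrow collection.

City property tax — $3,162.96
Hazard insurance — $1,576.44
HOA dues — $570.96
Ground rent — $551.76 × 2 = $1,103.52
Total annual escrow = $3,162.96 + $1,576.44 + $570.96 + $1,103.52 = $6,413.88
Base monthly escrow = $6,413.88 ÷ 12 = $534.49
Monthly shortage recovery: $222.60 / 12 = $18.55
New monthly escrow = $534.49 + $18.55 = $553.04

$553.04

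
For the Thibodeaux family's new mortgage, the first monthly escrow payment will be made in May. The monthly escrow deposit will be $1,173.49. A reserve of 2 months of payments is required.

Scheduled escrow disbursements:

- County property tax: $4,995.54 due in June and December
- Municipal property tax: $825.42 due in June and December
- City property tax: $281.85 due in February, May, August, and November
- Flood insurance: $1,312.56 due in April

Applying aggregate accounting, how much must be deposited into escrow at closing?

Cushion = 2 × $1,173.49 = $2,346.98
Trial balance (start $0, +$1,173.49 each month, − disbursements):
  May: +$1,173.49 − $281.85 → $891.64
  Jun: +$1,173.49 − $5,820.96 → -$3,755.83
  Jul: +$1,173.49 → -$2,582.34
  Aug: +$1,173.49 − $281.85 → -$1,690.70
  Sep: +$1,173.49 → -$517.21
  Oct: +$1,173.49 → $656.28
  Nov: +$1,173.49 − $281.85 → $1,547.92
  Dec: +$1,173.49 − $5,820.96 → -$3,099.55
  Jan: +$1,173.49 → -$1,926.06
  Feb: +$1,173.49 − $281.85 → -$1,034.42
  Mar: +$1,173.49 → $139.07
  Apr: +$1,173.49 − $1,312.56 → $0.00
Lowest trial balance = -$3,755.83 (Jun)
Initial deposit = cushion − low point = $2,346.98 − (-$3,755.83) = $6,102.81

$6,102.81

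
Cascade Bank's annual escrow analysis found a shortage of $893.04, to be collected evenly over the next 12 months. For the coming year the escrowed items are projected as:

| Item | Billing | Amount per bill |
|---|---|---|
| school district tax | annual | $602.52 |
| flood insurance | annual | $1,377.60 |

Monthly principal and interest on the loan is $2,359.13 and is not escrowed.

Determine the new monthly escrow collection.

School district tax: $602.52 annually
Flood insurance: $1,377.60 annually
Annual escrow total = $602.52 + $1,377.60 = $1,980.12
Base monthly escrow = $1,980.12 ÷ 12 = $165.01
Shortage spread = $893.04 / 12 = $74.42/mo
Adjusted monthly = $165.01 + $74.42 = $239.43

$239.43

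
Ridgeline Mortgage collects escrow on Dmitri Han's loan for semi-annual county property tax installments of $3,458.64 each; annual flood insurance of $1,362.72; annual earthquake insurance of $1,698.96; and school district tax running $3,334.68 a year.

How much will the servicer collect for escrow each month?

County property tax: $3,458.64 × 2 = $6,917.28
Flood insurance: $1,362.72
Earthquake insurance: $1,698.96
School district tax: $3,334.68
Total per year = $6,917.28 + $1,362.72 + $1,698.96 + $3,334.68 = $13,313.64
Monthly escrow = $13,313.64 ÷ 12 = $1,109.47

$1,109.47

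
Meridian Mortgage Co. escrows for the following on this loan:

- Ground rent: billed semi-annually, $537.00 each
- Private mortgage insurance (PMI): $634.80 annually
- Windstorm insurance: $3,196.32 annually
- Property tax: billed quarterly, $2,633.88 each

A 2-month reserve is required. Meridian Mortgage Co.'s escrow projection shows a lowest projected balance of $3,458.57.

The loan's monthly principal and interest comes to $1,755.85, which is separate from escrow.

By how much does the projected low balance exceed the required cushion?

Ground rent = $537.00 × 2 = $1,074.00
Private mortgage insurance (PMI) = $634.80
Windstorm insurance = $3,196.32
Property tax = $2,633.88 × 4 = $10,535.52
Total annual escrow = $1,074.00 + $634.80 + $3,196.32 + $10,535.52 = $15,440.64
Base monthly escrow = $15,440.64 / 12 = $1,286.72
Cushion = 2 × $1,286.72 = $2,573.44
Surplus = $3,458.57 − $2,573.44 = $885.13

$885.13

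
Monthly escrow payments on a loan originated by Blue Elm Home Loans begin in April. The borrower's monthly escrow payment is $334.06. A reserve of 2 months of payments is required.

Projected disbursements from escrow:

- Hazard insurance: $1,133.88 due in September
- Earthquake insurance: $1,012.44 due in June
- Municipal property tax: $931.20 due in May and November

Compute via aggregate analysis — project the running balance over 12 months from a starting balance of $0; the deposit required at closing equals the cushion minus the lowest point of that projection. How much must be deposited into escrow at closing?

$2,004.36

Cushion = 2 × $334.06 = $668.12
Trial balance (start $0, +$334.06 each month, − disbursements):
  Apr: +$334.06 → $334.06
  May: +$334.06 − $931.20 → -$263.08
  Jun: +$334.06 − $1,012.44 → -$941.46
  Jul: +$334.06 → -$607.40
  Aug: +$334.06 → -$273.34
  Sep: +$334.06 − $1,133.88 → -$1,073.16
  Oct: +$334.06 → -$739.10
  Nov: +$334.06 − $931.20 → -$1,336.24
  Dec: +$334.06 → -$1,002.18
  Jan: +$334.06 → -$668.12
  Feb: +$334.06 → -$334.06
  Mar: +$334.06 → $0.00
Lowest trial balance = -$1,336.24 (Nov)
Initial deposit = cushion − low point = $668.12 − (-$1,336.24) = $2,004.36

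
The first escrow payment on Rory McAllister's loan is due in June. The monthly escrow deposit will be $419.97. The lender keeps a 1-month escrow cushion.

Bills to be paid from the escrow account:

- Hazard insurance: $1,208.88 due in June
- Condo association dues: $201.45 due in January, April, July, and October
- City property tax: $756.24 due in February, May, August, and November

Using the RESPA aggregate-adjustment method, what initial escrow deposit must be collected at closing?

Cushion = 1 × $419.97 = $419.97
Trial balance (start $0, +$419.97 each month, − disbursements):
  Jun: +$419.97 − $1,208.88 → -$788.91
  Jul: +$419.97 − $201.45 → -$570.39
  Aug: +$419.97 − $756.24 → -$906.66
  Sep: +$419.97 → -$486.69
  Oct: +$419.97 − $201.45 → -$268.17
  Nov: +$419.97 − $756.24 → -$604.44
  Dec: +$419.97 → -$184.47
  Jan: +$419.97 − $201.45 → $34.05
  Feb: +$419.97 − $756.24 → -$302.22
  Mar: +$419.97 → $117.75
  Apr: +$419.97 − $201.45 → $336.27
  May: +$419.97 − $756.24 → $0.00
Lowest trial balance = -$906.66 (Aug)
Initial deposit = cushion − low point = $419.97 − (-$906.66) = $1,326.63

$1,326.63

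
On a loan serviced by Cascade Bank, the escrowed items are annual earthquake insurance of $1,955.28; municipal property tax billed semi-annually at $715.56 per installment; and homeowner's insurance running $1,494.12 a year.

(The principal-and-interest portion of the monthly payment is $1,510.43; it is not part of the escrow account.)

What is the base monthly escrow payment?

Earthquake insurance: $1,955.28 per year
Municipal property tax: $715.56 × 2 = $1,431.12 per year
Homeowner's insurance: $1,494.12 per year
Annual escrow total = $1,955.28 + $1,431.12 + $1,494.12 = $4,880.52
Base monthly escrow = $4,880.52 ÷ 12 = $406.71

$406.71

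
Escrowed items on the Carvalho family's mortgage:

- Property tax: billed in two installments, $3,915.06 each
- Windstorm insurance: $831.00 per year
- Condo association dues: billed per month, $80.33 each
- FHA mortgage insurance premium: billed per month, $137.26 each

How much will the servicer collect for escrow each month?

$939.35

Property tax: $3,915.06 × 2 = $7,830.12 per year
Windstorm insurance: $831.00 per year
Condo association dues: $80.33 × 12 = $963.96 per year
FHA mortgage insurance premium: $137.26 × 12 = $1,647.12 per year
Combined annual = $7,830.12 + $831.00 + $963.96 + $1,647.12 = $11,272.20
Monthly escrow = $11,272.20 / 12 = $939.35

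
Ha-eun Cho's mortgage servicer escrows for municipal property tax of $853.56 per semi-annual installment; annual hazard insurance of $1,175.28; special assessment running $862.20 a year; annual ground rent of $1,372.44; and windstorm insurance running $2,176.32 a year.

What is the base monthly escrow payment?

Municipal property tax = $853.56 × 2 = $1,707.12 annually
Hazard insurance = $1,175.28 annually
Special assessment = $862.20 annually
Ground rent = $1,372.44 annually
Windstorm insurance = $2,176.32 annually
Yearly total = $1,707.12 + $1,175.28 + $862.20 + $1,372.44 + $2,176.32 = $7,293.36
Monthly escrow = $7,293.36 ÷ 12 = $607.78

$607.78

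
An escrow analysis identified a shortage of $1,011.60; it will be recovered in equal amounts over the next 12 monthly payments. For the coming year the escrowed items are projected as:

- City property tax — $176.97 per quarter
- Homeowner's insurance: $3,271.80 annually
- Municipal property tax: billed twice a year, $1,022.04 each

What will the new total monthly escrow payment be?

$586.28

City property tax = $176.97 × 4 = $707.88
Homeowner's insurance = $3,271.80
Municipal property tax = $1,022.04 × 2 = $2,044.08
Yearly total = $6,023.76
Monthly escrow = $6,023.76 / 12 = $501.98
Shortage per month = $1,011.60 ÷ 12 = $84.30
Adjusted monthly = $501.98 + $84.30 = $586.28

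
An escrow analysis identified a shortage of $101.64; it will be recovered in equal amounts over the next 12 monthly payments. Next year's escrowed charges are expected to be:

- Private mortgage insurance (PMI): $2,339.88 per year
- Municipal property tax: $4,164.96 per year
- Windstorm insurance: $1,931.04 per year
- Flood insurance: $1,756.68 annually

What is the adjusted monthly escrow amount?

Private mortgage insurance (PMI) = $2,339.88 per year
Municipal property tax = $4,164.96 per year
Windstorm insurance = $1,931.04 per year
Flood insurance = $1,756.68 per year
Annual escrow total = $10,192.56
Per month = $10,192.56 ÷ 12 = $849.38
Shortage per month = $101.64 / 12 = $8.47
New monthly escrow = $849.38 + $8.47 = $857.85

$857.85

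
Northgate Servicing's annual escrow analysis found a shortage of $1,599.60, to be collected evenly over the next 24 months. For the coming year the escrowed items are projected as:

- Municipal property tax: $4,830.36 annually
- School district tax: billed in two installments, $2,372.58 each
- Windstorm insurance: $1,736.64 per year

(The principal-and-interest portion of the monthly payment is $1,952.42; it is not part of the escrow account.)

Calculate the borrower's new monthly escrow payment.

$1,009.33

Municipal property tax = $4,830.36 per year
School district tax = $2,372.58 × 2 = $4,745.16 per year
Windstorm insurance = $1,736.64 per year
Annual escrow total = $11,312.16
Base monthly escrow = $11,312.16 / 12 = $942.68
Monthly shortage recovery: $1,599.60 / 24 = $66.65
New monthly escrow = $942.68 + $66.65 = $1,009.33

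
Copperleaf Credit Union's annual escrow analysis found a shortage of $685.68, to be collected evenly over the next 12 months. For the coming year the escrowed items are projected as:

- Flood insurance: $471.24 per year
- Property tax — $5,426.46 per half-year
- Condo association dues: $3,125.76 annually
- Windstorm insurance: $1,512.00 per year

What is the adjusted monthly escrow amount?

$1,387.30

Flood insurance = $471.24 per year
Property tax = $5,426.46 × 2 = $10,852.92 per year
Condo association dues = $3,125.76 per year
Windstorm insurance = $1,512.00 per year
Yearly total = $471.24 + $10,852.92 + $3,125.76 + $1,512.00 = $15,961.92
Monthly = $15,961.92 / 12 = $1,330.16
Monthly shortage recovery: $685.68 / 12 = $57.14
New monthly escrow = $1,330.16 + $57.14 = $1,387.30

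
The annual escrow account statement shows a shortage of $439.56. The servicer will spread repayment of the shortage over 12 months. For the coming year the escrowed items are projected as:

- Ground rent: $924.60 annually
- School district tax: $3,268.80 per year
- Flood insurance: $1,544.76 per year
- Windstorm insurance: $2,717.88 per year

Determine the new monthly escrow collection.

$741.30

Ground rent: $924.60/yr
School district tax: $3,268.80/yr
Flood insurance: $1,544.76/yr
Windstorm insurance: $2,717.88/yr
Annual escrow total = $8,456.04
Per month = $8,456.04 / 12 = $704.67
Shortage spread = $439.56 / 12 = $36.63/mo
New monthly escrow = $704.67 + $36.63 = $741.30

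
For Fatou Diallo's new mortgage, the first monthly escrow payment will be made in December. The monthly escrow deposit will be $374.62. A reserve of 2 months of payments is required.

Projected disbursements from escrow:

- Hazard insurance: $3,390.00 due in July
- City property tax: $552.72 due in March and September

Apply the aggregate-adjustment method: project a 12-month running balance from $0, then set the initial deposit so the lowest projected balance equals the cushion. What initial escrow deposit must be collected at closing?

Cushion = 2 × $374.62 = $749.24
Trial balance (start $0, +$374.62 each month, − disbursements):
  Dec: +$374.62 → $374.62
  Jan: +$374.62 → $749.24
  Feb: +$374.62 → $1,123.86
  Mar: +$374.62 − $552.72 → $945.76
  Apr: +$374.62 → $1,320.38
  May: +$374.62 → $1,695.00
  Jun: +$374.62 → $2,069.62
  Jul: +$374.62 − $3,390.00 → -$945.76
  Aug: +$374.62 → -$571.14
  Sep: +$374.62 − $552.72 → -$749.24
  Oct: +$374.62 → -$374.62
  Nov: +$374.62 → $0.00
Lowest trial balance = -$945.76 (Jul)
Initial deposit = cushion − low point = $749.24 − (-$945.76) = $1,695.00

$1,695.00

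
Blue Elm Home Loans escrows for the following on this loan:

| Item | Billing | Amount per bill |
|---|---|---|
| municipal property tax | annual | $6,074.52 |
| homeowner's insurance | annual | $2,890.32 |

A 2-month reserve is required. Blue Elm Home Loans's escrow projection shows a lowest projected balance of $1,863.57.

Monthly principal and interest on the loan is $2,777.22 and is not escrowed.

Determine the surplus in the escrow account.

Municipal property tax — $6,074.52
Homeowner's insurance — $2,890.32
Combined annual = $6,074.52 + $2,890.32 = $8,964.84
Monthly = $8,964.84 ÷ 12 = $747.07
Required reserve = 2 × $747.07 = $1,494.14
Surplus = $1,863.57 − $1,494.14 = $369.43

$369.43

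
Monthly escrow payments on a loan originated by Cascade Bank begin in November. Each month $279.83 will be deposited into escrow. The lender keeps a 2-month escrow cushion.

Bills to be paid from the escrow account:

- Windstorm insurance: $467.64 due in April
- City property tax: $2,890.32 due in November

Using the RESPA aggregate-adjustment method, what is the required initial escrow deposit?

$3,170.15

Cushion = 2 × $279.83 = $559.66
Trial balance (start $0, +$279.83 each month, − disbursements):
  Nov: +$279.83 − $2,890.32 → -$2,610.49
  Dec: +$279.83 → -$2,330.66
  Jan: +$279.83 → -$2,050.83
  Feb: +$279.83 → -$1,771.00
  Mar: +$279.83 → -$1,491.17
  Apr: +$279.83 − $467.64 → -$1,678.98
  May: +$279.83 → -$1,399.15
  Jun: +$279.83 → -$1,119.32
  Jul: +$279.83 → -$839.49
  Aug: +$279.83 → -$559.66
  Sep: +$279.83 → -$279.83
  Oct: +$279.83 → $0.00
Lowest trial balance = -$2,610.49 (Nov)
Initial deposit = cushion − low point = $559.66 − (-$2,610.49) = $3,170.15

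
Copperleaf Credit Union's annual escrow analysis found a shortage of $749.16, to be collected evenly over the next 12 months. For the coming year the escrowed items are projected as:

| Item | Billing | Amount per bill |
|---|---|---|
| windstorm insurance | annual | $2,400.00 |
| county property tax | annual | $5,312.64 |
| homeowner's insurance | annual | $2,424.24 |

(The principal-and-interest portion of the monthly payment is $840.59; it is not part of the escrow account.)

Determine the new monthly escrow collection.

Windstorm insurance: $2,400.00
County property tax: $5,312.64
Homeowner's insurance: $2,424.24
Yearly total = $2,400.00 + $5,312.64 + $2,424.24 = $10,136.88
Base monthly escrow = $10,136.88 ÷ 12 = $844.74
Shortage per month = $749.16 ÷ 12 = $62.43
New monthly escrow = $844.74 + $62.43 = $907.17

$907.17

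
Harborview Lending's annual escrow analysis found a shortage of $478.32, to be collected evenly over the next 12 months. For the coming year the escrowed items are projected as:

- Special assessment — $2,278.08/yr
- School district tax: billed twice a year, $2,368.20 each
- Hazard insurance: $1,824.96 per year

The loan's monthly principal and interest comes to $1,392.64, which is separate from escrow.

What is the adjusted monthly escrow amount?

$776.48

Special assessment — $2,278.08 per year
School district tax — $2,368.20 × 2 = $4,736.40 per year
Hazard insurance — $1,824.96 per year
Yearly total = $2,278.08 + $4,736.40 + $1,824.96 = $8,839.44
Base monthly escrow = $8,839.44 / 12 = $736.62
Monthly shortage recovery: $478.32 ÷ 12 = $39.86
New monthly escrow = $736.62 + $39.86 = $776.48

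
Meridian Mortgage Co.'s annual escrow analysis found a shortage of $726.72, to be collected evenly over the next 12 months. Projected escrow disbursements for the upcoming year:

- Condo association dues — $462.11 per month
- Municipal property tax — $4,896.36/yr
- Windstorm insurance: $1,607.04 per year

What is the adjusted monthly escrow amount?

$1,064.62

Condo association dues = $462.11 × 12 = $5,545.32
Municipal property tax = $4,896.36
Windstorm insurance = $1,607.04
Yearly total = $5,545.32 + $4,896.36 + $1,607.04 = $12,048.72
Monthly escrow = $12,048.72 ÷ 12 = $1,004.06
Shortage spread = $726.72 ÷ 12 = $60.56/mo
New monthly escrow = $1,004.06 + $60.56 = $1,064.62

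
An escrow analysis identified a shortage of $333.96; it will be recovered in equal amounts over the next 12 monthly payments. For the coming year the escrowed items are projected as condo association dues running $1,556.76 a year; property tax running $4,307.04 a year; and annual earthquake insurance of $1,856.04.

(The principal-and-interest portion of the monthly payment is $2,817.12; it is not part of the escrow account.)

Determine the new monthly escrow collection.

Condo association dues = $1,556.76
Property tax = $4,307.04
Earthquake insurance = $1,856.04
Total annual escrow = $7,719.84
Monthly escrow = $7,719.84 / 12 = $643.32
Shortage per month = $333.96 / 12 = $27.83
New monthly escrow = $643.32 + $27.83 = $671.15

$671.15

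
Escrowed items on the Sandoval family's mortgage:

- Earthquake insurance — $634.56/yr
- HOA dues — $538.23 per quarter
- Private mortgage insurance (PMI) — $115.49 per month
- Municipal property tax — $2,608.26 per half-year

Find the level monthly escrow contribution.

Earthquake insurance: $634.56
HOA dues: $538.23 × 4 = $2,152.92
Private mortgage insurance (PMI): $115.49 × 12 = $1,385.88
Municipal property tax: $2,608.26 × 2 = $5,216.52
Yearly total = $9,389.88
Base monthly escrow = $9,389.88 ÷ 12 = $782.49

$782.49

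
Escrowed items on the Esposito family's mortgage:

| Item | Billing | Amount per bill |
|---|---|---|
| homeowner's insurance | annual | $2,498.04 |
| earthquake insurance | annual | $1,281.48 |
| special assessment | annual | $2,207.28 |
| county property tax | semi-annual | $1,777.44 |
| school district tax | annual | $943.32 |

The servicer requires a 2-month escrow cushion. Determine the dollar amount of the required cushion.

Homeowner's insurance: $2,498.04/yr
Earthquake insurance: $1,281.48/yr
Special assessment: $2,207.28/yr
County property tax: $1,777.44 × 2 = $3,554.88/yr
School district tax: $943.32/yr
Total annual escrow = $10,485.00
Monthly = $10,485.00 / 12 = $873.75
Required cushion = 2 × $873.75 = $1,747.50

$1,747.50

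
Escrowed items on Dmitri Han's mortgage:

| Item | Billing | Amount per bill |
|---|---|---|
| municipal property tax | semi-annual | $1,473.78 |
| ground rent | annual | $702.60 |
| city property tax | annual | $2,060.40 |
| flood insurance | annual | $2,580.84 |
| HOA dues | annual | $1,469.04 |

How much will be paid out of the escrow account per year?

$9,760.44

Municipal property tax: $1,473.78 × 2 = $2,947.56
Ground rent: $702.60
City property tax: $2,060.40
Flood insurance: $2,580.84
HOA dues: $1,469.04
Total per year = $2,947.56 + $702.60 + $2,060.40 + $2,580.84 + $1,469.04 = $9,760.44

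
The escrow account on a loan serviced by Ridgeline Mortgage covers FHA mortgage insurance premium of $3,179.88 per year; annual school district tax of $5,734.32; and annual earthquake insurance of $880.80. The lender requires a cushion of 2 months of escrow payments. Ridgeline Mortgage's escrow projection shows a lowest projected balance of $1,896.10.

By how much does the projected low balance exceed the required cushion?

$263.60

FHA mortgage insurance premium: $3,179.88 annually
School district tax: $5,734.32 annually
Earthquake insurance: $880.80 annually
Total per year = $9,795.00
Per month = $9,795.00 / 12 = $816.25
Required cushion = 2 × $816.25 = $1,632.50
Excess over cushion: $1,896.10 − $1,632.50 = $263.60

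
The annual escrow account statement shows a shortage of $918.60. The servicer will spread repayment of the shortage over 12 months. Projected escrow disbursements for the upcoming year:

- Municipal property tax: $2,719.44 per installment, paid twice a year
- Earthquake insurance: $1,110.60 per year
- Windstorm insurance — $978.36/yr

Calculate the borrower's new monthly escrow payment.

$703.87

Municipal property tax: $2,719.44 × 2 = $5,438.88 annually
Earthquake insurance: $1,110.60 annually
Windstorm insurance: $978.36 annually
Combined annual = $5,438.88 + $1,110.60 + $978.36 = $7,527.84
Monthly escrow = $7,527.84 / 12 = $627.32
Shortage per month = $918.60 / 12 = $76.55
Adjusted monthly = $627.32 + $76.55 = $703.87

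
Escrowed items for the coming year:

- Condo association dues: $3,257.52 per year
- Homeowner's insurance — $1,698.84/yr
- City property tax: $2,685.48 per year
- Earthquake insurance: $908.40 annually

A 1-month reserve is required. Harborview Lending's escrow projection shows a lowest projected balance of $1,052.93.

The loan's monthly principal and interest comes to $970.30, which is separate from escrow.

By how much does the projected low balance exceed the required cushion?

$340.41

Condo association dues — $3,257.52
Homeowner's insurance — $1,698.84
City property tax — $2,685.48
Earthquake insurance — $908.40
Annual escrow total = $3,257.52 + $1,698.84 + $2,685.48 + $908.40 = $8,550.24
Monthly escrow = $8,550.24 ÷ 12 = $712.52
Cushion = 1 × $712.52 = $712.52
Surplus = $1,052.93 − $712.52 = $340.41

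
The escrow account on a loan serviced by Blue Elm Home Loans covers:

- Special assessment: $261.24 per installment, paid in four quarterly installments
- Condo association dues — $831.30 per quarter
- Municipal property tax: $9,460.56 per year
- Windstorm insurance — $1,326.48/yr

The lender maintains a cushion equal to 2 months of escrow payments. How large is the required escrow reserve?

Special assessment = $261.24 × 4 = $1,044.96 annually
Condo association dues = $831.30 × 4 = $3,325.20 annually
Municipal property tax = $9,460.56 annually
Windstorm insurance = $1,326.48 annually
Total annual escrow = $1,044.96 + $3,325.20 + $9,460.56 + $1,326.48 = $15,157.20
Monthly = $15,157.20 / 12 = $1,263.10
Cushion = 2 × $1,263.10 = $2,526.20

$2,526.20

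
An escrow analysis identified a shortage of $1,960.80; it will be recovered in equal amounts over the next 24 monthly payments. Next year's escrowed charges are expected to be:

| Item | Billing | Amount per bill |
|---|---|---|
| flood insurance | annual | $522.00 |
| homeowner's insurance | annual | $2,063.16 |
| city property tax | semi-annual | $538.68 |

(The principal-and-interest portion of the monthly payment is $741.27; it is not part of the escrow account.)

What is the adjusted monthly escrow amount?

$386.91

Flood insurance = $522.00/yr
Homeowner's insurance = $2,063.16/yr
City property tax = $538.68 × 2 = $1,077.36/yr
Annual escrow total = $522.00 + $2,063.16 + $1,077.36 = $3,662.52
Monthly escrow = $3,662.52 ÷ 12 = $305.21
Shortage spread = $1,960.80 ÷ 24 = $81.70/mo
Adjusted monthly = $305.21 + $81.70 = $386.91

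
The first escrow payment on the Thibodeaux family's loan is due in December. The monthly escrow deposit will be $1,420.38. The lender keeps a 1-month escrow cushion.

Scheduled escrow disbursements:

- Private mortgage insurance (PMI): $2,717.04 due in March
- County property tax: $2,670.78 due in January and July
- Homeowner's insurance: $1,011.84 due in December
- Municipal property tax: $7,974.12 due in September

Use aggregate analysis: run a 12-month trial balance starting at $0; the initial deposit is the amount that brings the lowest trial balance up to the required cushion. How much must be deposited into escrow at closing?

Cushion = 1 × $1,420.38 = $1,420.38
Trial balance (start $0, +$1,420.38 each month, − disbursements):
  Dec: +$1,420.38 − $1,011.84 → $408.54
  Jan: +$1,420.38 − $2,670.78 → -$841.86
  Feb: +$1,420.38 → $578.52
  Mar: +$1,420.38 − $2,717.04 → -$718.14
  Apr: +$1,420.38 → $702.24
  May: +$1,420.38 → $2,122.62
  Jun: +$1,420.38 → $3,543.00
  Jul: +$1,420.38 − $2,670.78 → $2,292.60
  Aug: +$1,420.38 → $3,712.98
  Sep: +$1,420.38 − $7,974.12 → -$2,840.76
  Oct: +$1,420.38 → -$1,420.38
  Nov: +$1,420.38 → $0.00
Lowest trial balance = -$2,840.76 (Sep)
Initial deposit = cushion − low point = $1,420.38 − (-$2,840.76) = $4,261.14

$4,261.14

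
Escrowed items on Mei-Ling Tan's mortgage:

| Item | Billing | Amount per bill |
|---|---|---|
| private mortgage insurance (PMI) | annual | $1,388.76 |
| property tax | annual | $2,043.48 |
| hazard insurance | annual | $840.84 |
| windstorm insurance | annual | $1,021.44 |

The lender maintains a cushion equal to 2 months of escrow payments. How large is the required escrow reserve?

$882.42

Private mortgage insurance (PMI): $1,388.76
Property tax: $2,043.48
Hazard insurance: $840.84
Windstorm insurance: $1,021.44
Total annual escrow = $5,294.52
Per month = $5,294.52 ÷ 12 = $441.21
Reserve = 2 × $441.21 = $882.42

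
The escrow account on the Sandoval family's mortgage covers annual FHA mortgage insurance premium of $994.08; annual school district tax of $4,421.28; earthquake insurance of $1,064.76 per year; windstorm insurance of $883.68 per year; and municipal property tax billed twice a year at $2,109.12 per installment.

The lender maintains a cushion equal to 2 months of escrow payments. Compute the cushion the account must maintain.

$1,930.34

FHA mortgage insurance premium — $994.08 annually
School district tax — $4,421.28 annually
Earthquake insurance — $1,064.76 annually
Windstorm insurance — $883.68 annually
Municipal property tax — $2,109.12 × 2 = $4,218.24 annually
Annual escrow total = $11,582.04
Per month = $11,582.04 ÷ 12 = $965.17
Required cushion = 2 × $965.17 = $1,930.34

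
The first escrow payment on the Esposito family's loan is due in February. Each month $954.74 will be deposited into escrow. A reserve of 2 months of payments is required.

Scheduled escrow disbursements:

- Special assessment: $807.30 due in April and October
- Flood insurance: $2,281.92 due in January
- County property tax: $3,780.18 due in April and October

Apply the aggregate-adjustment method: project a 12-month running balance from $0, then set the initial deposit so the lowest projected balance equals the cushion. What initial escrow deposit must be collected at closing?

$3,632.74

Cushion = 2 × $954.74 = $1,909.48
Trial balance (start $0, +$954.74 each month, − disbursements):
  Feb: +$954.74 → $954.74
  Mar: +$954.74 → $1,909.48
  Apr: +$954.74 − $4,587.48 → -$1,723.26
  May: +$954.74 → -$768.52
  Jun: +$954.74 → $186.22
  Jul: +$954.74 → $1,140.96
  Aug: +$954.74 → $2,095.70
  Sep: +$954.74 → $3,050.44
  Oct: +$954.74 − $4,587.48 → -$582.30
  Nov: +$954.74 → $372.44
  Dec: +$954.74 → $1,327.18
  Jan: +$954.74 − $2,281.92 → $0.00
Lowest trial balance = -$1,723.26 (Apr)
Initial deposit = cushion − low point = $1,909.48 − (-$1,723.26) = $3,632.74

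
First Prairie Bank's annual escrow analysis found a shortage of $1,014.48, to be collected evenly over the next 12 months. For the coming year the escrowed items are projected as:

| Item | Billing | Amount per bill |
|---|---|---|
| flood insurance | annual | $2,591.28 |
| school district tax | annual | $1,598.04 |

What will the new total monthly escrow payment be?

$433.65

Flood insurance = $2,591.28 per year
School district tax = $1,598.04 per year
Yearly total = $2,591.28 + $1,598.04 = $4,189.32
Per month = $4,189.32 / 12 = $349.11
Shortage spread = $1,014.48 ÷ 12 = $84.54/mo
Adjusted monthly = $349.11 + $84.54 = $433.65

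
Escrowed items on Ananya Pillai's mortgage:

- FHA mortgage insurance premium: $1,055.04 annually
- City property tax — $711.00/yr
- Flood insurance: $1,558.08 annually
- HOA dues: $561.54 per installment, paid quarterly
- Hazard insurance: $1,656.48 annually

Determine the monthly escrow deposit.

FHA mortgage insurance premium — $1,055.04 per year
City property tax — $711.00 per year
Flood insurance — $1,558.08 per year
HOA dues — $561.54 × 4 = $2,246.16 per year
Hazard insurance — $1,656.48 per year
Annual escrow total = $7,226.76
Monthly = $7,226.76 ÷ 12 = $602.23

$602.23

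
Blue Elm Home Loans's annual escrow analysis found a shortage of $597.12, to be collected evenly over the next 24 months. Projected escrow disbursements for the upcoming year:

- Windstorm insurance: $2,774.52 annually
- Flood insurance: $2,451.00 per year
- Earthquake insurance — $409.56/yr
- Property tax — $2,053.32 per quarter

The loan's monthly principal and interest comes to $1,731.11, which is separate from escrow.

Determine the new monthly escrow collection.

$1,178.91

Windstorm insurance = $2,774.52 per year
Flood insurance = $2,451.00 per year
Earthquake insurance = $409.56 per year
Property tax = $2,053.32 × 4 = $8,213.28 per year
Combined annual = $2,774.52 + $2,451.00 + $409.56 + $8,213.28 = $13,848.36
Monthly escrow = $13,848.36 / 12 = $1,154.03
Monthly shortage recovery: $597.12 ÷ 24 = $24.88
New monthly escrow = $1,154.03 + $24.88 = $1,178.91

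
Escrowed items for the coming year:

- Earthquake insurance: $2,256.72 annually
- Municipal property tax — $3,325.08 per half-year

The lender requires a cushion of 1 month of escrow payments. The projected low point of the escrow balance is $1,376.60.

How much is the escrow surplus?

Earthquake insurance: $2,256.72 per year
Municipal property tax: $3,325.08 × 2 = $6,650.16 per year
Total annual escrow = $2,256.72 + $6,650.16 = $8,906.88
Monthly escrow = $8,906.88 / 12 = $742.24
Cushion = 1 × $742.24 = $742.24
Excess over cushion: $1,376.60 − $742.24 = $634.36

$634.36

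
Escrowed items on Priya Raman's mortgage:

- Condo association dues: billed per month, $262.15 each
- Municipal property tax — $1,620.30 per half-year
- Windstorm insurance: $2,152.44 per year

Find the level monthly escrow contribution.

$711.57

Condo association dues = $262.15 × 12 = $3,145.80/yr
Municipal property tax = $1,620.30 × 2 = $3,240.60/yr
Windstorm insurance = $2,152.44/yr
Combined annual = $3,145.80 + $3,240.60 + $2,152.44 = $8,538.84
Per month = $8,538.84 ÷ 12 = $711.57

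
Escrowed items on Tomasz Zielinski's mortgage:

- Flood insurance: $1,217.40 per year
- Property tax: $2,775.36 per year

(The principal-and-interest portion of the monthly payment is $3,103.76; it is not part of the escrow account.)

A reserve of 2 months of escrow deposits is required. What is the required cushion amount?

Flood insurance — $1,217.40/yr
Property tax — $2,775.36/yr
Total annual escrow = $1,217.40 + $2,775.36 = $3,992.76
Monthly = $3,992.76 ÷ 12 = $332.73
Reserve = 2 × $332.73 = $665.46

$665.46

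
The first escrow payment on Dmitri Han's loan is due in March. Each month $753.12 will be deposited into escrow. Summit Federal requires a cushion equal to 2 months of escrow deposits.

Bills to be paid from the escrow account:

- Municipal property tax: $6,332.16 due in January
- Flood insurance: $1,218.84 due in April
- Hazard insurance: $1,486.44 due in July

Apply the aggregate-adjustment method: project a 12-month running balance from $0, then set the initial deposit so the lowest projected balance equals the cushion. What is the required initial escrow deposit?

Cushion = 2 × $753.12 = $1,506.24
Trial balance (start $0, +$753.12 each month, − disbursements):
  Mar: +$753.12 → $753.12
  Apr: +$753.12 − $1,218.84 → $287.40
  May: +$753.12 → $1,040.52
  Jun: +$753.12 → $1,793.64
  Jul: +$753.12 − $1,486.44 → $1,060.32
  Aug: +$753.12 → $1,813.44
  Sep: +$753.12 → $2,566.56
  Oct: +$753.12 → $3,319.68
  Nov: +$753.12 → $4,072.80
  Dec: +$753.12 → $4,825.92
  Jan: +$753.12 − $6,332.16 → -$753.12
  Feb: +$753.12 → $0.00
Lowest trial balance = -$753.12 (Jan)
Initial deposit = cushion − low point = $1,506.24 − (-$753.12) = $2,259.36

$2,259.36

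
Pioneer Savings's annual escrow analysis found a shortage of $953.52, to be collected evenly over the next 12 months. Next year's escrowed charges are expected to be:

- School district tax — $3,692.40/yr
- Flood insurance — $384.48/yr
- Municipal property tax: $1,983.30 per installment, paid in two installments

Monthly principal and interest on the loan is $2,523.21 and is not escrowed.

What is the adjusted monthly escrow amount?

School district tax = $3,692.40 annually
Flood insurance = $384.48 annually
Municipal property tax = $1,983.30 × 2 = $3,966.60 annually
Total per year = $3,692.40 + $384.48 + $3,966.60 = $8,043.48
Monthly = $8,043.48 / 12 = $670.29
Monthly shortage recovery: $953.52 / 12 = $79.46
New monthly escrow = $670.29 + $79.46 = $749.75

$749.75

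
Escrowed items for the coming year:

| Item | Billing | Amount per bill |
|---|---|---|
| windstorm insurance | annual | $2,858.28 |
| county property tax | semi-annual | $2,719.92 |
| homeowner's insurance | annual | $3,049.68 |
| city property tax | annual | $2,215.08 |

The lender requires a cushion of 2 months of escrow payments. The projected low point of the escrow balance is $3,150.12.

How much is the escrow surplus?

Windstorm insurance — $2,858.28/yr
County property tax — $2,719.92 × 2 = $5,439.84/yr
Homeowner's insurance — $3,049.68/yr
City property tax — $2,215.08/yr
Yearly total = $13,562.88
Monthly = $13,562.88 ÷ 12 = $1,130.24
Cushion = 2 × $1,130.24 = $2,260.48
Surplus = $3,150.12 − $2,260.48 = $889.64

$889.64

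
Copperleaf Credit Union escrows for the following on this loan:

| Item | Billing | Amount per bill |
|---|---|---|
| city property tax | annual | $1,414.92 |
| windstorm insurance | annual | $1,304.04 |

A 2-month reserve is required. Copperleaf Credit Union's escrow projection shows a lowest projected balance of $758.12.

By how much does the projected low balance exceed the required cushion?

$304.96

City property tax: $1,414.92
Windstorm insurance: $1,304.04
Combined annual = $1,414.92 + $1,304.04 = $2,718.96
Monthly escrow = $2,718.96 ÷ 12 = $226.58
Cushion = 2 × $226.58 = $453.16
Excess over cushion: $758.12 − $453.16 = $304.96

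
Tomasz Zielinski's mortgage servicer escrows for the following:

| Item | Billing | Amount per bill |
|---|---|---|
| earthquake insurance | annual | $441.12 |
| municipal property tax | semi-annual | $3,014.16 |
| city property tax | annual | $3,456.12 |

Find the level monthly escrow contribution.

$827.13

Earthquake insurance: $441.12
Municipal property tax: $3,014.16 × 2 = $6,028.32
City property tax: $3,456.12
Yearly total = $9,925.56
Monthly escrow = $9,925.56 ÷ 12 = $827.13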